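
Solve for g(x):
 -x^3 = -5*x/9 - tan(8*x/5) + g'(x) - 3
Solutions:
 g(x) = C1 - x^4/4 + 5*x^2/18 + 3*x - 5*log(cos(8*x/5))/8


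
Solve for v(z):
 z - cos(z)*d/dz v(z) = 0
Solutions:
 v(z) = C1 + Integral(z/cos(z), z)


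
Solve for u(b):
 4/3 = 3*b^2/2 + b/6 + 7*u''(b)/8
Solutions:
 u(b) = C1 + C2*b - b^4/7 - 2*b^3/63 + 16*b^2/21


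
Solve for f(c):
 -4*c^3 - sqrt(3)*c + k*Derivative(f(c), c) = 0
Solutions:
 f(c) = C1 + c^4/k + sqrt(3)*c^2/(2*k)


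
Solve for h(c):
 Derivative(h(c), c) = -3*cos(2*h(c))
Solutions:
 h(c) = -asin((C1 + exp(12*c))/(C1 - exp(12*c)))/2 + pi/2
 h(c) = asin((C1 + exp(12*c))/(C1 - exp(12*c)))/2


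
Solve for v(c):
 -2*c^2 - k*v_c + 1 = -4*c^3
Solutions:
 v(c) = C1 + c^4/k - 2*c^3/(3*k) + c/k


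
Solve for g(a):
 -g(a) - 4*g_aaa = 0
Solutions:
 g(a) = C3*exp(-2^(1/3)*a/2) + (C1*sin(2^(1/3)*sqrt(3)*a/4) + C2*cos(2^(1/3)*sqrt(3)*a/4))*exp(2^(1/3)*a/4)


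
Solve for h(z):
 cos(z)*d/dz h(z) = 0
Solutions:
 h(z) = C1


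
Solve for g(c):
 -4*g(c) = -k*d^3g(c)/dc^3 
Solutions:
 g(c) = C1*exp(2^(2/3)*c*(1/k)^(1/3)) + C2*exp(2^(2/3)*c*(-1 + sqrt(3)*I)*(1/k)^(1/3)/2) + C3*exp(-2^(2/3)*c*(1 + sqrt(3)*I)*(1/k)^(1/3)/2)


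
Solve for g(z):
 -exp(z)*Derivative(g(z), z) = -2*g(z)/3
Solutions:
 g(z) = C1*exp(-2*exp(-z)/3)


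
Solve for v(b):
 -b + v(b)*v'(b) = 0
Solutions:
 v(b) = -sqrt(C1 + b^2)
 v(b) = sqrt(C1 + b^2)


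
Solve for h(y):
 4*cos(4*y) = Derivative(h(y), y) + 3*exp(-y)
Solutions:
 h(y) = C1 + sin(4*y) + 3*exp(-y)


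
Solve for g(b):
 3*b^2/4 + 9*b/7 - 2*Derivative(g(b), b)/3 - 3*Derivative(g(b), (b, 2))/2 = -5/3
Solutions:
 g(b) = C1 + C2*exp(-4*b/9) + 3*b^3/8 - 351*b^2/224 + 4279*b/448


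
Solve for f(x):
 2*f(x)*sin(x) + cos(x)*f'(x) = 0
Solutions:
 f(x) = C1*cos(x)^2


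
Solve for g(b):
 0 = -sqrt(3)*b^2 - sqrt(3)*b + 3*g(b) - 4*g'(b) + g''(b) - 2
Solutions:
 g(b) = C1*exp(b) + C2*exp(3*b) + sqrt(3)*b^2/3 + 11*sqrt(3)*b/9 + 2/3 + 38*sqrt(3)/27


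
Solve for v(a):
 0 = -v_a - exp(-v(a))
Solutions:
 v(a) = log(C1 - a)


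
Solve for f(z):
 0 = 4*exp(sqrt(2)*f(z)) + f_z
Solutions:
 f(z) = sqrt(2)*(2*log(1/(C1 + 4*z)) - log(2))/4


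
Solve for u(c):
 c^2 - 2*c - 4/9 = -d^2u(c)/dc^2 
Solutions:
 u(c) = C1 + C2*c - c^4/12 + c^3/3 + 2*c^2/9


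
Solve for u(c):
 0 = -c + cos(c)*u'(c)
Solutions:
 u(c) = C1 + Integral(c/cos(c), c)


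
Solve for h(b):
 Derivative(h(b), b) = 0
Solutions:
 h(b) = C1


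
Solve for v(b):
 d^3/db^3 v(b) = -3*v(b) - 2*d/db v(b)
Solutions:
 v(b) = C3*exp(-b) + (C1*sin(sqrt(11)*b/2) + C2*cos(sqrt(11)*b/2))*exp(b/2)


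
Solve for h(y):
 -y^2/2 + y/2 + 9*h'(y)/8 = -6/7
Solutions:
 h(y) = C1 + 4*y^3/27 - 2*y^2/9 - 16*y/21


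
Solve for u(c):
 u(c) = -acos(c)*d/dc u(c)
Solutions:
 u(c) = C1*exp(-Integral(1/acos(c), c))


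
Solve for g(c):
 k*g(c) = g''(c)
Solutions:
 g(c) = C1*exp(-c*sqrt(k)) + C2*exp(c*sqrt(k))


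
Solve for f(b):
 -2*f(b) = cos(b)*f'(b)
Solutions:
 f(b) = C1*(sin(b) - 1)/(sin(b) + 1)


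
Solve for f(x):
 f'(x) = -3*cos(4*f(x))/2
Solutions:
 f(x) = -asin((C1 + exp(12*x))/(C1 - exp(12*x)))/4 + pi/4
 f(x) = asin((C1 + exp(12*x))/(C1 - exp(12*x)))/4


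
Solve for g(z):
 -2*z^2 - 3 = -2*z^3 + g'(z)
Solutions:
 g(z) = C1 + z^4/2 - 2*z^3/3 - 3*z


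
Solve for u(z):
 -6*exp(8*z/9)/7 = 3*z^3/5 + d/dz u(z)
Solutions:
 u(z) = C1 - 3*z^4/20 - 27*exp(8*z/9)/28


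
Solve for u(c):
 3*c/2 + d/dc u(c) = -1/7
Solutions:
 u(c) = C1 - 3*c^2/4 - c/7


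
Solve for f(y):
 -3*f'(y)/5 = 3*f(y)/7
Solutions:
 f(y) = C1*exp(-5*y/7)


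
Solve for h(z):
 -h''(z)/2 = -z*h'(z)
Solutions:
 h(z) = C1 + C2*erfi(z)


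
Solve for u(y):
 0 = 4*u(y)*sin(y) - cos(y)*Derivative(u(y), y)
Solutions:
 u(y) = C1/cos(y)^4


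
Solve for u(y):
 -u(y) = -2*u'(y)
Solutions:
 u(y) = C1*exp(y/2)


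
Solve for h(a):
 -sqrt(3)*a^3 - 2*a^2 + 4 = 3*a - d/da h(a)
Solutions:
 h(a) = C1 + sqrt(3)*a^4/4 + 2*a^3/3 + 3*a^2/2 - 4*a


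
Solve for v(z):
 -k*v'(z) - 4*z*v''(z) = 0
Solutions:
 v(z) = C1 + z^(1 - re(k)/4)*(C2*sin(log(z)*Abs(im(k))/4) + C3*cos(log(z)*im(k)/4))


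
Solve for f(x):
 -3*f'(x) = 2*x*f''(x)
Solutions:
 f(x) = C1 + C2/sqrt(x)


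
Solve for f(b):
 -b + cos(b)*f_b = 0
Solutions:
 f(b) = C1 + Integral(b/cos(b), b)


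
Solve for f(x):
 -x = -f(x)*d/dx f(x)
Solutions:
 f(x) = -sqrt(C1 + x^2)
 f(x) = sqrt(C1 + x^2)


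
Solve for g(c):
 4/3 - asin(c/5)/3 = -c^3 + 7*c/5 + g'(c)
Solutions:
 g(c) = C1 + c^4/4 - 7*c^2/10 - c*asin(c/5)/3 + 4*c/3 - sqrt(25 - c^2)/3


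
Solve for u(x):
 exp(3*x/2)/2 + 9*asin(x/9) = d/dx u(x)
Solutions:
 u(x) = C1 + 9*x*asin(x/9) + 9*sqrt(81 - x^2) + exp(3*x/2)/3


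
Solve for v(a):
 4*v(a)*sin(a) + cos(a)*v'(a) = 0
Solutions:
 v(a) = C1*cos(a)^4


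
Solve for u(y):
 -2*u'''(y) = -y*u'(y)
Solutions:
 u(y) = C1 + Integral(C2*airyai(2^(2/3)*y/2) + C3*airybi(2^(2/3)*y/2), y)


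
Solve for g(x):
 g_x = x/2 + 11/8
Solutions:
 g(x) = C1 + x^2/4 + 11*x/8


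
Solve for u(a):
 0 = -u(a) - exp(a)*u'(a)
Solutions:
 u(a) = C1*exp(exp(-a))


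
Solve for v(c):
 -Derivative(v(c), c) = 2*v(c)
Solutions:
 v(c) = C1*exp(-2*c)


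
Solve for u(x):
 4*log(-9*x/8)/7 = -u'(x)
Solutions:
 u(x) = C1 - 4*x*log(-x)/7 + 4*x*(-2*log(3) + 1 + 3*log(2))/7


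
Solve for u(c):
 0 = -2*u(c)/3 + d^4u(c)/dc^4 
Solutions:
 u(c) = C1*exp(-2^(1/4)*3^(3/4)*c/3) + C2*exp(2^(1/4)*3^(3/4)*c/3) + C3*sin(2^(1/4)*3^(3/4)*c/3) + C4*cos(2^(1/4)*3^(3/4)*c/3)


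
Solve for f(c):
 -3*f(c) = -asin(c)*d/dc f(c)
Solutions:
 f(c) = C1*exp(3*Integral(1/asin(c), c))


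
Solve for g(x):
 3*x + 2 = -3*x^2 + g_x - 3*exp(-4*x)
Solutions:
 g(x) = C1 + x^3 + 3*x^2/2 + 2*x - 3*exp(-4*x)/4


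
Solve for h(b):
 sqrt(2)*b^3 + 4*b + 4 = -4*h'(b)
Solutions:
 h(b) = C1 - sqrt(2)*b^4/16 - b^2/2 - b


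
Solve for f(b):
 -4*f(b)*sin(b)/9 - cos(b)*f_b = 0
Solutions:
 f(b) = C1*cos(b)^(4/9)


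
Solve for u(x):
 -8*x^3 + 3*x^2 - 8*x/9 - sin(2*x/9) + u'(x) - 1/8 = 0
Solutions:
 u(x) = C1 + 2*x^4 - x^3 + 4*x^2/9 + x/8 - 9*cos(2*x/9)/2


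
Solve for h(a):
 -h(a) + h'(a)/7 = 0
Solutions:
 h(a) = C1*exp(7*a)


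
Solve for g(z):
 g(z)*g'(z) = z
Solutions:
 g(z) = -sqrt(C1 + z^2)
 g(z) = sqrt(C1 + z^2)


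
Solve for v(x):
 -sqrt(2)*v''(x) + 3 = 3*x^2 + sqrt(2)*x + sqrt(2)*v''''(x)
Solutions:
 v(x) = C1 + C2*x + C3*sin(x) + C4*cos(x) - sqrt(2)*x^4/8 - x^3/6 + 9*sqrt(2)*x^2/4


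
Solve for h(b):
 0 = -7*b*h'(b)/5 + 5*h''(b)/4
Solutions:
 h(b) = C1 + C2*erfi(sqrt(14)*b/5)


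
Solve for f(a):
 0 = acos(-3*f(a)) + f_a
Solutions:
 Integral(1/acos(-3*_y), (_y, f(a))) = C1 - a


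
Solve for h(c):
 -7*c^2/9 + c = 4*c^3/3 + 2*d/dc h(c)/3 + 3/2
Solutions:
 h(c) = C1 - c^4/2 - 7*c^3/18 + 3*c^2/4 - 9*c/4


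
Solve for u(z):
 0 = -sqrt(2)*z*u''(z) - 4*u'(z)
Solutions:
 u(z) = C1 + C2*z^(1 - 2*sqrt(2))


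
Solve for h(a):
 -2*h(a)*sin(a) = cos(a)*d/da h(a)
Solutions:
 h(a) = C1*cos(a)^2


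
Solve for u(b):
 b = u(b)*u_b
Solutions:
 u(b) = -sqrt(C1 + b^2)
 u(b) = sqrt(C1 + b^2)


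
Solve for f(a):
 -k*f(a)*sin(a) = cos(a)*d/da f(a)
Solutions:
 f(a) = C1*exp(k*log(cos(a)))


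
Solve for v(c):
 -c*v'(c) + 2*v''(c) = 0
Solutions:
 v(c) = C1 + C2*erfi(c/2)


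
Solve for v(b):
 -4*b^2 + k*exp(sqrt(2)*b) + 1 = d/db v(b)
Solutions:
 v(b) = C1 - 4*b^3/3 + b + sqrt(2)*k*exp(sqrt(2)*b)/2


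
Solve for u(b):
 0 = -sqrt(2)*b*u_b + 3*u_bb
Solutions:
 u(b) = C1 + C2*erfi(2^(3/4)*sqrt(3)*b/6)


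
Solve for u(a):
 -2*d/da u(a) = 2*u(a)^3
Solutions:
 u(a) = -sqrt(2)*sqrt(-1/(C1 - a))/2
 u(a) = sqrt(2)*sqrt(-1/(C1 - a))/2


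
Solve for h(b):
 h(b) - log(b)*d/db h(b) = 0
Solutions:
 h(b) = C1*exp(li(b))


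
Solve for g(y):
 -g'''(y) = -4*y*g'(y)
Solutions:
 g(y) = C1 + Integral(C2*airyai(2^(2/3)*y) + C3*airybi(2^(2/3)*y), y)


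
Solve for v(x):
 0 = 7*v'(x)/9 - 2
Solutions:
 v(x) = C1 + 18*x/7


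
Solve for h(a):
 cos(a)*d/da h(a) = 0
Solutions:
 h(a) = C1


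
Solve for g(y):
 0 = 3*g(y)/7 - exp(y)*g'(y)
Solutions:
 g(y) = C1*exp(-3*exp(-y)/7)


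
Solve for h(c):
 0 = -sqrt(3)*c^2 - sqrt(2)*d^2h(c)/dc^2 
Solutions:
 h(c) = C1 + C2*c - sqrt(6)*c^4/24


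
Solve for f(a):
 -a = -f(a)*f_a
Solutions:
 f(a) = -sqrt(C1 + a^2)
 f(a) = sqrt(C1 + a^2)


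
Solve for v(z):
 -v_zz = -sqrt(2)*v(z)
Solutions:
 v(z) = C1*exp(-2^(1/4)*z) + C2*exp(2^(1/4)*z)


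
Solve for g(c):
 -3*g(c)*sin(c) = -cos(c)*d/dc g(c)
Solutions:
 g(c) = C1/cos(c)^3


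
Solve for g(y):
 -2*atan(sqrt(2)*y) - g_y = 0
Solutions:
 g(y) = C1 - 2*y*atan(sqrt(2)*y) + sqrt(2)*log(2*y^2 + 1)/2


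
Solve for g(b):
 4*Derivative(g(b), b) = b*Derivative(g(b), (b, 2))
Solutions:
 g(b) = C1 + C2*b^5


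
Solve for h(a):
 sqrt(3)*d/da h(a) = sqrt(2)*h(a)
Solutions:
 h(a) = C1*exp(sqrt(6)*a/3)


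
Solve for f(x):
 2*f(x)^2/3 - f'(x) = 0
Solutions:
 f(x) = -3/(C1 + 2*x)


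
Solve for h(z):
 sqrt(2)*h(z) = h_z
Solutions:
 h(z) = C1*exp(sqrt(2)*z)


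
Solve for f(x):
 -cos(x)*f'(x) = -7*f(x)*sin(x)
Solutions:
 f(x) = C1/cos(x)^7


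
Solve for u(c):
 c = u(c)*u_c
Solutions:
 u(c) = -sqrt(C1 + c^2)
 u(c) = sqrt(C1 + c^2)


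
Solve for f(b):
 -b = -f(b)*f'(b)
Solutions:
 f(b) = -sqrt(C1 + b^2)
 f(b) = sqrt(C1 + b^2)


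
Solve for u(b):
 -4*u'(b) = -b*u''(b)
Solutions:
 u(b) = C1 + C2*b^5


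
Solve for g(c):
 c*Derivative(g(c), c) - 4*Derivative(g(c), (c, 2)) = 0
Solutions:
 g(c) = C1 + C2*erfi(sqrt(2)*c/4)


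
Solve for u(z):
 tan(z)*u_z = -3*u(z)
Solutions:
 u(z) = C1/sin(z)^3


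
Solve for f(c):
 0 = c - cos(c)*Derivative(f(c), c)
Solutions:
 f(c) = C1 + Integral(c/cos(c), c)


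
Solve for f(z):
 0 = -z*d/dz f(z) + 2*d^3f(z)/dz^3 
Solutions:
 f(z) = C1 + Integral(C2*airyai(2^(2/3)*z/2) + C3*airybi(2^(2/3)*z/2), z)


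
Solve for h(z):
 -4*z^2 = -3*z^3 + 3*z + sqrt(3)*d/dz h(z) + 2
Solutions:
 h(z) = C1 + sqrt(3)*z^4/4 - 4*sqrt(3)*z^3/9 - sqrt(3)*z^2/2 - 2*sqrt(3)*z/3


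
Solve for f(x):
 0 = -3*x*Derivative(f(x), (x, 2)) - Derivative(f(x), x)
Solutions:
 f(x) = C1 + C2*x^(2/3)


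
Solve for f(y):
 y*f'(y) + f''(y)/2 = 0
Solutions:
 f(y) = C1 + C2*erf(y)


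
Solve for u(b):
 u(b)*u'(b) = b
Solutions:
 u(b) = -sqrt(C1 + b^2)
 u(b) = sqrt(C1 + b^2)


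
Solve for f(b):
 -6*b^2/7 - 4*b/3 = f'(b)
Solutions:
 f(b) = C1 - 2*b^3/7 - 2*b^2/3


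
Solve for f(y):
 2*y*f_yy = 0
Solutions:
 f(y) = C1 + C2*y


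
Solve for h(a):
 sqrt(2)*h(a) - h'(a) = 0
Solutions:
 h(a) = C1*exp(sqrt(2)*a)


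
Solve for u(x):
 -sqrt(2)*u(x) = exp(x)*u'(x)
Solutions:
 u(x) = C1*exp(sqrt(2)*exp(-x))


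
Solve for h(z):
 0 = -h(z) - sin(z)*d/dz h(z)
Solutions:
 h(z) = C1*sqrt(cos(z) + 1)/sqrt(cos(z) - 1)


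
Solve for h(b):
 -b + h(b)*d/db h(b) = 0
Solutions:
 h(b) = -sqrt(C1 + b^2)
 h(b) = sqrt(C1 + b^2)


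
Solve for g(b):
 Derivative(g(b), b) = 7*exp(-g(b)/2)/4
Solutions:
 g(b) = 2*log(C1 + 7*b/8)


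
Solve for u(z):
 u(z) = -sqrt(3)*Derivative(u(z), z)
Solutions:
 u(z) = C1*exp(-sqrt(3)*z/3)


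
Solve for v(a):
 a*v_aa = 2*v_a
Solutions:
 v(a) = C1 + C2*a^3


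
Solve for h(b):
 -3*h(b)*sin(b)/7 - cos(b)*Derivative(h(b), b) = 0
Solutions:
 h(b) = C1*cos(b)^(3/7)


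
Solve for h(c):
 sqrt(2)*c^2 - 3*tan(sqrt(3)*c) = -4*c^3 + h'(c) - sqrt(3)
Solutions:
 h(c) = C1 + c^4 + sqrt(2)*c^3/3 + sqrt(3)*c + sqrt(3)*log(cos(sqrt(3)*c))


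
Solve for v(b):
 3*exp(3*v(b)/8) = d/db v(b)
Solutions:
 v(b) = 8*log(-1/(C1 + 9*b))/3 + 8*log(2)
 v(b) = 8*log((-1/(C1 + 3*b))^(1/3)*(-3^(2/3)/3 - 3^(1/6)*I))
 v(b) = 8*log((-1/(C1 + 3*b))^(1/3)*(-3^(2/3)/3 + 3^(1/6)*I))


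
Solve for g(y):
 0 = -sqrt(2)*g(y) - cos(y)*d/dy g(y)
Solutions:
 g(y) = C1*(sin(y) - 1)^(sqrt(2)/2)/(sin(y) + 1)^(sqrt(2)/2)


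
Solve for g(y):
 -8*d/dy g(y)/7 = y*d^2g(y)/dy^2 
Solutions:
 g(y) = C1 + C2/y^(1/7)


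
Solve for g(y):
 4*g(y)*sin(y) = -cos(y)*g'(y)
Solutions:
 g(y) = C1*cos(y)^4


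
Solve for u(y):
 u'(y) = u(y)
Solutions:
 u(y) = C1*exp(y)


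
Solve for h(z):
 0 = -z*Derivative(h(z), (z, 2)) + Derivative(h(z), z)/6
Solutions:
 h(z) = C1 + C2*z^(7/6)


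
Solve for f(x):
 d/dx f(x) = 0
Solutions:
 f(x) = C1


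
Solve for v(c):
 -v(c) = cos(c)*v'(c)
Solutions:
 v(c) = C1*sqrt(sin(c) - 1)/sqrt(sin(c) + 1)


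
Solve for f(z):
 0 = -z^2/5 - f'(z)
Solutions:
 f(z) = C1 - z^3/15


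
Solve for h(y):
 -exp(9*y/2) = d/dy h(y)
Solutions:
 h(y) = C1 - 2*exp(9*y/2)/9


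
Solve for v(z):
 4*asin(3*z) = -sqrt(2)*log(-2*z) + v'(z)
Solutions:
 v(z) = C1 + sqrt(2)*z*(log(-z) - 1) + 4*z*asin(3*z) + sqrt(2)*z*log(2) + 4*sqrt(1 - 9*z^2)/3


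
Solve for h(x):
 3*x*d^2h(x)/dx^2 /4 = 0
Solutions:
 h(x) = C1 + C2*x


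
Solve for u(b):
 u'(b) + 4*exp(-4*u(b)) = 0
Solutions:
 u(b) = log(-I*(C1 - 16*b)^(1/4))
 u(b) = log(I*(C1 - 16*b)^(1/4))
 u(b) = log(-(C1 - 16*b)^(1/4))
 u(b) = log(C1 - 16*b)/4


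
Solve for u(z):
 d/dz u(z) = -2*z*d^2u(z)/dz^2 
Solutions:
 u(z) = C1 + C2*sqrt(z)


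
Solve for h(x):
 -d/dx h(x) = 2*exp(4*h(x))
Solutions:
 h(x) = log(-I*(1/(C1 + 8*x))^(1/4))
 h(x) = log(I*(1/(C1 + 8*x))^(1/4))
 h(x) = log(-(1/(C1 + 8*x))^(1/4))
 h(x) = log(1/(C1 + 8*x))/4


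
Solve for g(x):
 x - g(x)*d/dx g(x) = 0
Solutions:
 g(x) = -sqrt(C1 + x^2)
 g(x) = sqrt(C1 + x^2)


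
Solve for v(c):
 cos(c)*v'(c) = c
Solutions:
 v(c) = C1 + Integral(c/cos(c), c)


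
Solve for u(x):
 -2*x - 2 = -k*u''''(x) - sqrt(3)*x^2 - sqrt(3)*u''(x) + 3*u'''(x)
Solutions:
 u(x) = C1 + C2*x + C3*exp(x*(3 - sqrt(-4*sqrt(3)*k + 9))/(2*k)) + C4*exp(x*(sqrt(-4*sqrt(3)*k + 9) + 3)/(2*k)) - x^4/12 - 2*sqrt(3)*x^3/9 + x^2*(sqrt(3)*k/3 - 2 + sqrt(3)/3)


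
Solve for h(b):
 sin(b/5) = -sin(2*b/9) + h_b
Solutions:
 h(b) = C1 - 5*cos(b/5) - 9*cos(2*b/9)/2


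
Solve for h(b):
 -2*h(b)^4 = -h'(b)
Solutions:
 h(b) = (-1/(C1 + 6*b))^(1/3)
 h(b) = (-1/(C1 + 2*b))^(1/3)*(-3^(2/3) - 3*3^(1/6)*I)/6
 h(b) = (-1/(C1 + 2*b))^(1/3)*(-3^(2/3) + 3*3^(1/6)*I)/6


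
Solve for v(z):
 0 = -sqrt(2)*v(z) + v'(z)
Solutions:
 v(z) = C1*exp(sqrt(2)*z)


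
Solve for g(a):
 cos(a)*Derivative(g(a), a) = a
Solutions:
 g(a) = C1 + Integral(a/cos(a), a)


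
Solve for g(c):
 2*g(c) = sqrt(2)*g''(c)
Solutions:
 g(c) = C1*exp(-2^(1/4)*c) + C2*exp(2^(1/4)*c)


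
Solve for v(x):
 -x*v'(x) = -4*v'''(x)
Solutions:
 v(x) = C1 + Integral(C2*airyai(2^(1/3)*x/2) + C3*airybi(2^(1/3)*x/2), x)


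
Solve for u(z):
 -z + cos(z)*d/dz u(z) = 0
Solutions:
 u(z) = C1 + Integral(z/cos(z), z)


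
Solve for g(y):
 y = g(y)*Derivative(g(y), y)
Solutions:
 g(y) = -sqrt(C1 + y^2)
 g(y) = sqrt(C1 + y^2)


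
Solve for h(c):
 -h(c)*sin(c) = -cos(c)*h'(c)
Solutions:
 h(c) = C1/cos(c)


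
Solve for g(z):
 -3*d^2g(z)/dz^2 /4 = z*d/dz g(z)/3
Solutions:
 g(z) = C1 + C2*erf(sqrt(2)*z/3)


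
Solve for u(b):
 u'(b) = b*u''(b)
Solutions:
 u(b) = C1 + C2*b^2


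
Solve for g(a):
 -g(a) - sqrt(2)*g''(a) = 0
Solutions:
 g(a) = C1*sin(2^(3/4)*a/2) + C2*cos(2^(3/4)*a/2)


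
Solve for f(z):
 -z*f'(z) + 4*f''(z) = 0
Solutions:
 f(z) = C1 + C2*erfi(sqrt(2)*z/4)


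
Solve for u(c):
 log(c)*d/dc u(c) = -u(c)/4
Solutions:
 u(c) = C1*exp(-li(c)/4)


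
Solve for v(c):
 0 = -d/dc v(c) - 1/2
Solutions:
 v(c) = C1 - c/2


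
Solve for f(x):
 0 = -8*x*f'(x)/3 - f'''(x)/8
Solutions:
 f(x) = C1 + Integral(C2*airyai(-4*3^(2/3)*x/3) + C3*airybi(-4*3^(2/3)*x/3), x)


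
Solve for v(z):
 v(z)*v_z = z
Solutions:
 v(z) = -sqrt(C1 + z^2)
 v(z) = sqrt(C1 + z^2)


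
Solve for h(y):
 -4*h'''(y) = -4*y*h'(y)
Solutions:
 h(y) = C1 + Integral(C2*airyai(y) + C3*airybi(y), y)


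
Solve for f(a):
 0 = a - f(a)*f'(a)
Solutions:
 f(a) = -sqrt(C1 + a^2)
 f(a) = sqrt(C1 + a^2)


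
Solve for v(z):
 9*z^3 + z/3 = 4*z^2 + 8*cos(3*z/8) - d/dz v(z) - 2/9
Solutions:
 v(z) = C1 - 9*z^4/4 + 4*z^3/3 - z^2/6 - 2*z/9 + 64*sin(3*z/8)/3


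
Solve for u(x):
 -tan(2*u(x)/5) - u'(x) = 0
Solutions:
 u(x) = -5*asin(C1*exp(-2*x/5))/2 + 5*pi/2
 u(x) = 5*asin(C1*exp(-2*x/5))/2


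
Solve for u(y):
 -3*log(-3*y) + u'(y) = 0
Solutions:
 u(y) = C1 + 3*y*log(-y) + 3*y*(-1 + log(3))


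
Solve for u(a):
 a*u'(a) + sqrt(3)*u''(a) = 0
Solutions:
 u(a) = C1 + C2*erf(sqrt(2)*3^(3/4)*a/6)


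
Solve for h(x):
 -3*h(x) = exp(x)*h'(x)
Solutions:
 h(x) = C1*exp(3*exp(-x))


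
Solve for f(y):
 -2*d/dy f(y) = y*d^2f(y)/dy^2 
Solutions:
 f(y) = C1 + C2/y


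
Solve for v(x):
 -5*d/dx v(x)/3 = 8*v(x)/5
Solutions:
 v(x) = C1*exp(-24*x/25)


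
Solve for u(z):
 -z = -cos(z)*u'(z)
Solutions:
 u(z) = C1 + Integral(z/cos(z), z)


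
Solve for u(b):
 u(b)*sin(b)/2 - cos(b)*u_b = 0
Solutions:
 u(b) = C1/sqrt(cos(b))


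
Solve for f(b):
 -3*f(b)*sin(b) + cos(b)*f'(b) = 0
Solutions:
 f(b) = C1/cos(b)^3


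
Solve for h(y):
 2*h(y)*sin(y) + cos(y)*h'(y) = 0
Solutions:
 h(y) = C1*cos(y)^2


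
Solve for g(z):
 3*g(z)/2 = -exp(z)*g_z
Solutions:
 g(z) = C1*exp(3*exp(-z)/2)


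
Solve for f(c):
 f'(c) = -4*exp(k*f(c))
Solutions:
 f(c) = Piecewise((log(1/(C1*k + 4*c*k))/k, Ne(k, 0)), (nan, True))
 f(c) = Piecewise((C1 - 4*c, Eq(k, 0)), (nan, True))


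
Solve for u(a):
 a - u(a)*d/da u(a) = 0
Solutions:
 u(a) = -sqrt(C1 + a^2)
 u(a) = sqrt(C1 + a^2)


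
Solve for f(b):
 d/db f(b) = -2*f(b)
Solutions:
 f(b) = C1*exp(-2*b)


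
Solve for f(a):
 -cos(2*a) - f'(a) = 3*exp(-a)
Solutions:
 f(a) = C1 - sin(2*a)/2 + 3*exp(-a)


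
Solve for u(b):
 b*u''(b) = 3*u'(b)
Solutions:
 u(b) = C1 + C2*b^4


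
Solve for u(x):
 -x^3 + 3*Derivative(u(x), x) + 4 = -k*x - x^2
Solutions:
 u(x) = C1 - k*x^2/6 + x^4/12 - x^3/9 - 4*x/3


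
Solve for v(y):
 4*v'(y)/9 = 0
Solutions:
 v(y) = C1


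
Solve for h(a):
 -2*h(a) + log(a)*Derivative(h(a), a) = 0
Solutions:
 h(a) = C1*exp(2*li(a))


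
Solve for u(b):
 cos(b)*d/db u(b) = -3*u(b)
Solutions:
 u(b) = C1*(sin(b) - 1)^(3/2)/(sin(b) + 1)^(3/2)


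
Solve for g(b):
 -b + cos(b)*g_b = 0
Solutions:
 g(b) = C1 + Integral(b/cos(b), b)


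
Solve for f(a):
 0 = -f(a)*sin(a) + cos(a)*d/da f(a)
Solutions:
 f(a) = C1/cos(a)


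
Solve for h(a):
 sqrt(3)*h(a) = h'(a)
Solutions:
 h(a) = C1*exp(sqrt(3)*a)


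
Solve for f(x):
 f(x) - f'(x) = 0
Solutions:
 f(x) = C1*exp(x)


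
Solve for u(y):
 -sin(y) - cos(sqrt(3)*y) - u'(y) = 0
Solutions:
 u(y) = C1 - sqrt(3)*sin(sqrt(3)*y)/3 + cos(y)


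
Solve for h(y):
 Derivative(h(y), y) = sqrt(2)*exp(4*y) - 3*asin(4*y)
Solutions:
 h(y) = C1 - 3*y*asin(4*y) - 3*sqrt(1 - 16*y^2)/4 + sqrt(2)*exp(4*y)/4


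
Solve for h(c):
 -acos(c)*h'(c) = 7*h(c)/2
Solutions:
 h(c) = C1*exp(-7*Integral(1/acos(c), c)/2)


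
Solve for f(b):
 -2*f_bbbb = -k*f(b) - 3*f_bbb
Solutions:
 f(b) = C1*exp(b*Piecewise((-sqrt(-3^(2/3)*k^(1/3)/2 + 9/16)/2 - sqrt(3^(2/3)*k^(1/3)/2 + 9/8 - 27/(32*sqrt(-3^(2/3)*k^(1/3)/2 + 9/16)))/2 + 3/8, Eq(k, 0)), (-sqrt(-k/(3*(-9*k/128 + sqrt(k^3/216 + 81*k^2/16384))^(1/3)) + 2*(-9*k/128 + sqrt(k^3/216 + 81*k^2/16384))^(1/3) + 9/16)/2 - sqrt(k/(3*(-9*k/128 + sqrt(k^3/216 + 81*k^2/16384))^(1/3)) - 2*(-9*k/128 + sqrt(k^3/216 + 81*k^2/16384))^(1/3) + 9/8 - 27/(32*sqrt(-k/(3*(-9*k/128 + sqrt(k^3/216 + 81*k^2/16384))^(1/3)) + 2*(-9*k/128 + sqrt(k^3/216 + 81*k^2/16384))^(1/3) + 9/16)))/2 + 3/8, True))) + C2*exp(b*Piecewise((-sqrt(-3^(2/3)*k^(1/3)/2 + 9/16)/2 + sqrt(3^(2/3)*k^(1/3)/2 + 9/8 - 27/(32*sqrt(-3^(2/3)*k^(1/3)/2 + 9/16)))/2 + 3/8, Eq(k, 0)), (-sqrt(-k/(3*(-9*k/128 + sqrt(k^3/216 + 81*k^2/16384))^(1/3)) + 2*(-9*k/128 + sqrt(k^3/216 + 81*k^2/16384))^(1/3) + 9/16)/2 + sqrt(k/(3*(-9*k/128 + sqrt(k^3/216 + 81*k^2/16384))^(1/3)) - 2*(-9*k/128 + sqrt(k^3/216 + 81*k^2/16384))^(1/3) + 9/8 - 27/(32*sqrt(-k/(3*(-9*k/128 + sqrt(k^3/216 + 81*k^2/16384))^(1/3)) + 2*(-9*k/128 + sqrt(k^3/216 + 81*k^2/16384))^(1/3) + 9/16)))/2 + 3/8, True))) + C3*exp(b*Piecewise((sqrt(-3^(2/3)*k^(1/3)/2 + 9/16)/2 - sqrt(3^(2/3)*k^(1/3)/2 + 9/8 + 27/(32*sqrt(-3^(2/3)*k^(1/3)/2 + 9/16)))/2 + 3/8, Eq(k, 0)), (sqrt(-k/(3*(-9*k/128 + sqrt(k^3/216 + 81*k^2/16384))^(1/3)) + 2*(-9*k/128 + sqrt(k^3/216 + 81*k^2/16384))^(1/3) + 9/16)/2 - sqrt(k/(3*(-9*k/128 + sqrt(k^3/216 + 81*k^2/16384))^(1/3)) - 2*(-9*k/128 + sqrt(k^3/216 + 81*k^2/16384))^(1/3) + 9/8 + 27/(32*sqrt(-k/(3*(-9*k/128 + sqrt(k^3/216 + 81*k^2/16384))^(1/3)) + 2*(-9*k/128 + sqrt(k^3/216 + 81*k^2/16384))^(1/3) + 9/16)))/2 + 3/8, True))) + C4*exp(b*Piecewise((sqrt(-3^(2/3)*k^(1/3)/2 + 9/16)/2 + sqrt(3^(2/3)*k^(1/3)/2 + 9/8 + 27/(32*sqrt(-3^(2/3)*k^(1/3)/2 + 9/16)))/2 + 3/8, Eq(k, 0)), (sqrt(-k/(3*(-9*k/128 + sqrt(k^3/216 + 81*k^2/16384))^(1/3)) + 2*(-9*k/128 + sqrt(k^3/216 + 81*k^2/16384))^(1/3) + 9/16)/2 + sqrt(k/(3*(-9*k/128 + sqrt(k^3/216 + 81*k^2/16384))^(1/3)) - 2*(-9*k/128 + sqrt(k^3/216 + 81*k^2/16384))^(1/3) + 9/8 + 27/(32*sqrt(-k/(3*(-9*k/128 + sqrt(k^3/216 + 81*k^2/16384))^(1/3)) + 2*(-9*k/128 + sqrt(k^3/216 + 81*k^2/16384))^(1/3) + 9/16)))/2 + 3/8, True)))


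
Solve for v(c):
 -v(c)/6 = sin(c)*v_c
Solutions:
 v(c) = C1*(cos(c) + 1)^(1/12)/(cos(c) - 1)^(1/12)


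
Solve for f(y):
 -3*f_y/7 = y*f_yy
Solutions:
 f(y) = C1 + C2*y^(4/7)


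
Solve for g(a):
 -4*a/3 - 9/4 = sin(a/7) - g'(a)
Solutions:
 g(a) = C1 + 2*a^2/3 + 9*a/4 - 7*cos(a/7)


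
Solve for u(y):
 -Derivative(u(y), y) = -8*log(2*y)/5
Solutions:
 u(y) = C1 + 8*y*log(y)/5 - 8*y/5 + 8*y*log(2)/5


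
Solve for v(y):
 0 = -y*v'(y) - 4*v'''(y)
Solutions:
 v(y) = C1 + Integral(C2*airyai(-2^(1/3)*y/2) + C3*airybi(-2^(1/3)*y/2), y)


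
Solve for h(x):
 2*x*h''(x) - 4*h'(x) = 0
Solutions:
 h(x) = C1 + C2*x^3


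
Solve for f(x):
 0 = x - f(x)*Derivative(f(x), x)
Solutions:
 f(x) = -sqrt(C1 + x^2)
 f(x) = sqrt(C1 + x^2)


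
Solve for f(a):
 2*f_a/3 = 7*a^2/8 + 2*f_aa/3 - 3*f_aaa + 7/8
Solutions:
 f(a) = C1 + 7*a^3/16 + 21*a^2/16 - 63*a/8 + (C2*sin(sqrt(17)*a/9) + C3*cos(sqrt(17)*a/9))*exp(a/9)


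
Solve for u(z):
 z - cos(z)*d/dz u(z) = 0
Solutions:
 u(z) = C1 + Integral(z/cos(z), z)


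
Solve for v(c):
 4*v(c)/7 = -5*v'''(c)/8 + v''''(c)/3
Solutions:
 v(c) = C1*exp(c*(-sqrt(7)*sqrt(-8192*14^(2/3)/(-4725 + sqrt(51685753))^(1/3) + 1575 + 64*14^(1/3)*(-4725 + sqrt(51685753))^(1/3)) + 105)/224)*sin(sqrt(14)*c*sqrt(-4096*14^(2/3)/(-4725 + sqrt(51685753))^(1/3) - 1575 + 32*14^(1/3)*(-4725 + sqrt(51685753))^(1/3) + 23625*sqrt(7)/sqrt(-8192*14^(2/3)/(-4725 + sqrt(51685753))^(1/3) + 1575 + 64*14^(1/3)*(-4725 + sqrt(51685753))^(1/3)))/224) + C2*exp(c*(-sqrt(7)*sqrt(-8192*14^(2/3)/(-4725 + sqrt(51685753))^(1/3) + 1575 + 64*14^(1/3)*(-4725 + sqrt(51685753))^(1/3)) + 105)/224)*cos(sqrt(14)*c*sqrt(-4096*14^(2/3)/(-4725 + sqrt(51685753))^(1/3) - 1575 + 32*14^(1/3)*(-4725 + sqrt(51685753))^(1/3) + 23625*sqrt(7)/sqrt(-8192*14^(2/3)/(-4725 + sqrt(51685753))^(1/3) + 1575 + 64*14^(1/3)*(-4725 + sqrt(51685753))^(1/3)))/224) + C3*exp(c*(-sqrt(14)*sqrt(-32*14^(1/3)*(-4725 + sqrt(51685753))^(1/3) + 1575 + 4096*14^(2/3)/(-4725 + sqrt(51685753))^(1/3) + 23625*sqrt(7)/sqrt(-8192*14^(2/3)/(-4725 + sqrt(51685753))^(1/3) + 1575 + 64*14^(1/3)*(-4725 + sqrt(51685753))^(1/3))) + sqrt(7)*sqrt(-8192*14^(2/3)/(-4725 + sqrt(51685753))^(1/3) + 1575 + 64*14^(1/3)*(-4725 + sqrt(51685753))^(1/3)) + 105)/224) + C4*exp(c*(sqrt(7)*sqrt(-8192*14^(2/3)/(-4725 + sqrt(51685753))^(1/3) + 1575 + 64*14^(1/3)*(-4725 + sqrt(51685753))^(1/3)) + 105 + sqrt(14)*sqrt(-32*14^(1/3)*(-4725 + sqrt(51685753))^(1/3) + 1575 + 4096*14^(2/3)/(-4725 + sqrt(51685753))^(1/3) + 23625*sqrt(7)/sqrt(-8192*14^(2/3)/(-4725 + sqrt(51685753))^(1/3) + 1575 + 64*14^(1/3)*(-4725 + sqrt(51685753))^(1/3))))/224)


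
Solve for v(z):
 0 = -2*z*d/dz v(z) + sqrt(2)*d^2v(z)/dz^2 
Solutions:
 v(z) = C1 + C2*erfi(2^(3/4)*z/2)


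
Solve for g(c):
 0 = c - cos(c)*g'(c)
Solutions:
 g(c) = C1 + Integral(c/cos(c), c)


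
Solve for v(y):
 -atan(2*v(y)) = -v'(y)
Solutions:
 Integral(1/atan(2*_y), (_y, v(y))) = C1 + y


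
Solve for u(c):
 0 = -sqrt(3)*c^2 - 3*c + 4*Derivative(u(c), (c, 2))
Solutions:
 u(c) = C1 + C2*c + sqrt(3)*c^4/48 + c^3/8


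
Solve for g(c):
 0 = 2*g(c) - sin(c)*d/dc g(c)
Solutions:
 g(c) = C1*(cos(c) - 1)/(cos(c) + 1)


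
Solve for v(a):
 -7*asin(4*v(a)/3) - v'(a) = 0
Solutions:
 Integral(1/asin(4*_y/3), (_y, v(a))) = C1 - 7*a


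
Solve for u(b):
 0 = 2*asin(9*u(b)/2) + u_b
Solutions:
 Integral(1/asin(9*_y/2), (_y, u(b))) = C1 - 2*b


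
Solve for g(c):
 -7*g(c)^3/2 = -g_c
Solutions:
 g(c) = -sqrt(-1/(C1 + 7*c))
 g(c) = sqrt(-1/(C1 + 7*c))


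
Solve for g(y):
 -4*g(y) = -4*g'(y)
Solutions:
 g(y) = C1*exp(y)


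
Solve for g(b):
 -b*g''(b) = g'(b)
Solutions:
 g(b) = C1 + C2*log(b)


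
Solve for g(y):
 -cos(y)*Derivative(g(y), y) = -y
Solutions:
 g(y) = C1 + Integral(y/cos(y), y)


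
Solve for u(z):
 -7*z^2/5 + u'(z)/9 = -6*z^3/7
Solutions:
 u(z) = C1 - 27*z^4/14 + 21*z^3/5


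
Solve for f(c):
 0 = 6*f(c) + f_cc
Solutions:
 f(c) = C1*sin(sqrt(6)*c) + C2*cos(sqrt(6)*c)


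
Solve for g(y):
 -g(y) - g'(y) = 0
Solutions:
 g(y) = C1*exp(-y)


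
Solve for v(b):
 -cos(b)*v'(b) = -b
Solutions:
 v(b) = C1 + Integral(b/cos(b), b)


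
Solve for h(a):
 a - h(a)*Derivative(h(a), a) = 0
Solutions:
 h(a) = -sqrt(C1 + a^2)
 h(a) = sqrt(C1 + a^2)


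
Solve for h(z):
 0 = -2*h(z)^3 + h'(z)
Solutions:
 h(z) = -sqrt(2)*sqrt(-1/(C1 + 2*z))/2
 h(z) = sqrt(2)*sqrt(-1/(C1 + 2*z))/2


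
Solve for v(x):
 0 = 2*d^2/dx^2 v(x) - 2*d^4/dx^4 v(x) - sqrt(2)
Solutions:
 v(x) = C1 + C2*x + C3*exp(-x) + C4*exp(x) + sqrt(2)*x^2/4


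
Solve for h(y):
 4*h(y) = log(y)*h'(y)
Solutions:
 h(y) = C1*exp(4*li(y))


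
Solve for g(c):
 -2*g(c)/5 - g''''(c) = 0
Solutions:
 g(c) = (C1*sin(10^(3/4)*c/10) + C2*cos(10^(3/4)*c/10))*exp(-10^(3/4)*c/10) + (C3*sin(10^(3/4)*c/10) + C4*cos(10^(3/4)*c/10))*exp(10^(3/4)*c/10)


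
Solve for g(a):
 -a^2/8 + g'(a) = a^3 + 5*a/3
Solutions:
 g(a) = C1 + a^4/4 + a^3/24 + 5*a^2/6


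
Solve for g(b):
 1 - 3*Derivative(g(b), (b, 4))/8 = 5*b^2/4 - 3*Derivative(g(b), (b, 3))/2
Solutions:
 g(b) = C1 + C2*b + C3*b^2 + C4*exp(4*b) + b^5/72 + 5*b^4/288 - 3*b^3/32


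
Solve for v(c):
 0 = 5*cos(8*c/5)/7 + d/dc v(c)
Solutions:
 v(c) = C1 - 25*sin(8*c/5)/56


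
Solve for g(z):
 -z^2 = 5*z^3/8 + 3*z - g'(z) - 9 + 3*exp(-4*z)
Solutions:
 g(z) = C1 + 5*z^4/32 + z^3/3 + 3*z^2/2 - 9*z - 3*exp(-4*z)/4


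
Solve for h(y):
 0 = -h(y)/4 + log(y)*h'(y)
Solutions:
 h(y) = C1*exp(li(y)/4)


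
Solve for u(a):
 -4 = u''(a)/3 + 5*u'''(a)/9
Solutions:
 u(a) = C1 + C2*a + C3*exp(-3*a/5) - 6*a^2


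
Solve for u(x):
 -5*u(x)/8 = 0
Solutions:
 u(x) = 0


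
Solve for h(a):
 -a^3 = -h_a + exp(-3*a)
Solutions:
 h(a) = C1 + a^4/4 - exp(-3*a)/3


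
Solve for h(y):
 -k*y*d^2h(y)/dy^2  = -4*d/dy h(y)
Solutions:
 h(y) = C1 + y^(((re(k) + 4)*re(k) + im(k)^2)/(re(k)^2 + im(k)^2))*(C2*sin(4*log(y)*Abs(im(k))/(re(k)^2 + im(k)^2)) + C3*cos(4*log(y)*im(k)/(re(k)^2 + im(k)^2)))


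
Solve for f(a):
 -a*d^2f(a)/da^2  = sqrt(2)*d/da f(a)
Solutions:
 f(a) = C1 + C2*a^(1 - sqrt(2))


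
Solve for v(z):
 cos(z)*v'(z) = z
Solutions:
 v(z) = C1 + Integral(z/cos(z), z)


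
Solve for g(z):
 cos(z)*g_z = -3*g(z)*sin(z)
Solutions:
 g(z) = C1*cos(z)^3


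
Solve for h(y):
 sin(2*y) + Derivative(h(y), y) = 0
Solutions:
 h(y) = C1 + cos(2*y)/2


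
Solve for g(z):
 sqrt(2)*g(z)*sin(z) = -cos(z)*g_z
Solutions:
 g(z) = C1*cos(z)^(sqrt(2))


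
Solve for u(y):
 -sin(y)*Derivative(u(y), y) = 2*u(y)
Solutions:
 u(y) = C1*(cos(y) + 1)/(cos(y) - 1)


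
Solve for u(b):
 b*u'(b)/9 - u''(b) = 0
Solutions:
 u(b) = C1 + C2*erfi(sqrt(2)*b/6)


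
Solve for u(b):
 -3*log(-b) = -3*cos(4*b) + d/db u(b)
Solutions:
 u(b) = C1 - 3*b*log(-b) + 3*b + 3*sin(4*b)/4


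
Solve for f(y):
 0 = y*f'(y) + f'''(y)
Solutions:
 f(y) = C1 + Integral(C2*airyai(-y) + C3*airybi(-y), y)


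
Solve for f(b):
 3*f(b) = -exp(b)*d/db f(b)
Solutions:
 f(b) = C1*exp(3*exp(-b))


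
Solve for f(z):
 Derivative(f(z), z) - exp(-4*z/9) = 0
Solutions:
 f(z) = C1 - 9*exp(-4*z/9)/4


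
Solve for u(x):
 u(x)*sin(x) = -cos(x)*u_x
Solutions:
 u(x) = C1*cos(x)


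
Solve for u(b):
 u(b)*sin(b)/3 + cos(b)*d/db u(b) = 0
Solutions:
 u(b) = C1*cos(b)^(1/3)


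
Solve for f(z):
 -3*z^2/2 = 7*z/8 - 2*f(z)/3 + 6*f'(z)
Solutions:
 f(z) = C1*exp(z/9) + 9*z^2/4 + 669*z/16 + 6021/16


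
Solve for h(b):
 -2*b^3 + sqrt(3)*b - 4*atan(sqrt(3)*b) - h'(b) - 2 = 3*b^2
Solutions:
 h(b) = C1 - b^4/2 - b^3 + sqrt(3)*b^2/2 - 4*b*atan(sqrt(3)*b) - 2*b + 2*sqrt(3)*log(3*b^2 + 1)/3


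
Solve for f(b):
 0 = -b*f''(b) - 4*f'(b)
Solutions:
 f(b) = C1 + C2/b^3


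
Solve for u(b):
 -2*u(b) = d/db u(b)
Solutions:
 u(b) = C1*exp(-2*b)


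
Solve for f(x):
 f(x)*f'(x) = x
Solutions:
 f(x) = -sqrt(C1 + x^2)
 f(x) = sqrt(C1 + x^2)


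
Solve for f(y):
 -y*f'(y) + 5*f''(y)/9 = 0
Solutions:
 f(y) = C1 + C2*erfi(3*sqrt(10)*y/10)


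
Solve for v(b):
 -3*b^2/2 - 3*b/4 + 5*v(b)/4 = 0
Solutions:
 v(b) = 3*b*(2*b + 1)/5


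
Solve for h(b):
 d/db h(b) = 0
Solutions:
 h(b) = C1


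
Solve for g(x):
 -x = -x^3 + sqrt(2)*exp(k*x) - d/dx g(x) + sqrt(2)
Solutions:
 g(x) = C1 - x^4/4 + x^2/2 + sqrt(2)*x + sqrt(2)*exp(k*x)/k


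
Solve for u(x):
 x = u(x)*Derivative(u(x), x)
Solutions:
 u(x) = -sqrt(C1 + x^2)
 u(x) = sqrt(C1 + x^2)


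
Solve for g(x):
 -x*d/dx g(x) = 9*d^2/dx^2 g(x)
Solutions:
 g(x) = C1 + C2*erf(sqrt(2)*x/6)


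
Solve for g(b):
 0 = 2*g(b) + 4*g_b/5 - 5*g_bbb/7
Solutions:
 g(b) = C1*exp(-21^(1/3)*b*(4*21^(1/3)/(sqrt(49281) + 225)^(1/3) + (sqrt(49281) + 225)^(1/3))/30)*sin(3^(1/6)*7^(1/3)*b*(-3^(2/3)*(sqrt(49281) + 225)^(1/3) + 12*7^(1/3)/(sqrt(49281) + 225)^(1/3))/30) + C2*exp(-21^(1/3)*b*(4*21^(1/3)/(sqrt(49281) + 225)^(1/3) + (sqrt(49281) + 225)^(1/3))/30)*cos(3^(1/6)*7^(1/3)*b*(-3^(2/3)*(sqrt(49281) + 225)^(1/3) + 12*7^(1/3)/(sqrt(49281) + 225)^(1/3))/30) + C3*exp(21^(1/3)*b*(4*21^(1/3)/(sqrt(49281) + 225)^(1/3) + (sqrt(49281) + 225)^(1/3))/15)


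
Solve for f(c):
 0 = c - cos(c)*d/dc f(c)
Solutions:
 f(c) = C1 + Integral(c/cos(c), c)


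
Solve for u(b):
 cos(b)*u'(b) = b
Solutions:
 u(b) = C1 + Integral(b/cos(b), b)


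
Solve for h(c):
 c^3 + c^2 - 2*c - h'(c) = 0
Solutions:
 h(c) = C1 + c^4/4 + c^3/3 - c^2


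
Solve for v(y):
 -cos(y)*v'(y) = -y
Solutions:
 v(y) = C1 + Integral(y/cos(y), y)


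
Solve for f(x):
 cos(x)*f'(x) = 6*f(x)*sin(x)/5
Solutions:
 f(x) = C1/cos(x)^(6/5)


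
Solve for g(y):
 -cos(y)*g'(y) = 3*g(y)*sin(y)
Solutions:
 g(y) = C1*cos(y)^3


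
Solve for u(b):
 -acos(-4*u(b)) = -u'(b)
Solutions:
 Integral(1/acos(-4*_y), (_y, u(b))) = C1 + b


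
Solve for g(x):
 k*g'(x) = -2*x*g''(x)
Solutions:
 g(x) = C1 + x^(1 - re(k)/2)*(C2*sin(log(x)*Abs(im(k))/2) + C3*cos(log(x)*im(k)/2))


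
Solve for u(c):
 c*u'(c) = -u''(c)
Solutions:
 u(c) = C1 + C2*erf(sqrt(2)*c/2)


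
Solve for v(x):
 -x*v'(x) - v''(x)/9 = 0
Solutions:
 v(x) = C1 + C2*erf(3*sqrt(2)*x/2)


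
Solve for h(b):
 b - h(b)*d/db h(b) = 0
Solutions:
 h(b) = -sqrt(C1 + b^2)
 h(b) = sqrt(C1 + b^2)


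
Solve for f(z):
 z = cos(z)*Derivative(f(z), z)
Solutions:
 f(z) = C1 + Integral(z/cos(z), z)


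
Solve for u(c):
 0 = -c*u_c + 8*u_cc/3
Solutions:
 u(c) = C1 + C2*erfi(sqrt(3)*c/4)


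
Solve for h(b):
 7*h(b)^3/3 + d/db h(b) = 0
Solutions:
 h(b) = -sqrt(6)*sqrt(-1/(C1 - 7*b))/2
 h(b) = sqrt(6)*sqrt(-1/(C1 - 7*b))/2


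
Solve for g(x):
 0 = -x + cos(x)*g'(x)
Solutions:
 g(x) = C1 + Integral(x/cos(x), x)


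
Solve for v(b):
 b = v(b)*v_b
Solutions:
 v(b) = -sqrt(C1 + b^2)
 v(b) = sqrt(C1 + b^2)


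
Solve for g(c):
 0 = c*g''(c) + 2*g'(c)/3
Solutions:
 g(c) = C1 + C2*c^(1/3)


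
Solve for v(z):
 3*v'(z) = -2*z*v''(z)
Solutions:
 v(z) = C1 + C2/sqrt(z)


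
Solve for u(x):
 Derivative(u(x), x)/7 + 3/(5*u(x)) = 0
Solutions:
 u(x) = -sqrt(C1 - 210*x)/5
 u(x) = sqrt(C1 - 210*x)/5


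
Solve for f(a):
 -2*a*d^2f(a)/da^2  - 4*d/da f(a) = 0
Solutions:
 f(a) = C1 + C2/a


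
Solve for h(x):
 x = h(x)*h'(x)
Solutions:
 h(x) = -sqrt(C1 + x^2)
 h(x) = sqrt(C1 + x^2)


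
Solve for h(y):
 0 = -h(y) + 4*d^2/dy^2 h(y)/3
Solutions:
 h(y) = C1*exp(-sqrt(3)*y/2) + C2*exp(sqrt(3)*y/2)


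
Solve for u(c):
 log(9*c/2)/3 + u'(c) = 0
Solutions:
 u(c) = C1 - c*log(c)/3 - 2*c*log(3)/3 + c*log(2)/3 + c/3


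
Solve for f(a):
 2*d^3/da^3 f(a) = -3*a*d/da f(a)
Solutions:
 f(a) = C1 + Integral(C2*airyai(-2^(2/3)*3^(1/3)*a/2) + C3*airybi(-2^(2/3)*3^(1/3)*a/2), a)


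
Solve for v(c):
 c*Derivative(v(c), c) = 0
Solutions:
 v(c) = C1


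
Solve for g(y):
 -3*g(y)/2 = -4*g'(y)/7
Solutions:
 g(y) = C1*exp(21*y/8)


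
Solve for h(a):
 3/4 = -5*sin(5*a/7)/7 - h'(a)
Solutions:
 h(a) = C1 - 3*a/4 + cos(5*a/7)


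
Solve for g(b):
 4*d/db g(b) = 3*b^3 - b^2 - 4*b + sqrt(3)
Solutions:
 g(b) = C1 + 3*b^4/16 - b^3/12 - b^2/2 + sqrt(3)*b/4


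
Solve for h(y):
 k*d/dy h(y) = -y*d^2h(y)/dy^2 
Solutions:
 h(y) = C1 + y^(1 - re(k))*(C2*sin(log(y)*Abs(im(k))) + C3*cos(log(y)*im(k)))


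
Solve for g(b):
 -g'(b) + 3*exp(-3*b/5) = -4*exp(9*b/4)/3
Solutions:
 g(b) = C1 + 16*exp(9*b/4)/27 - 5*exp(-3*b/5)


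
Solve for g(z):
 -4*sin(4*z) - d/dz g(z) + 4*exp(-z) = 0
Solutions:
 g(z) = C1 + cos(4*z) - 4*exp(-z)


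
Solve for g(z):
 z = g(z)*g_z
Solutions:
 g(z) = -sqrt(C1 + z^2)
 g(z) = sqrt(C1 + z^2)


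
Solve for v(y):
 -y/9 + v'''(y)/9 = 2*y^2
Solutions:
 v(y) = C1 + C2*y + C3*y^2 + 3*y^5/10 + y^4/24


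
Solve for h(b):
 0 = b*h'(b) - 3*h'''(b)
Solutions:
 h(b) = C1 + Integral(C2*airyai(3^(2/3)*b/3) + C3*airybi(3^(2/3)*b/3), b)


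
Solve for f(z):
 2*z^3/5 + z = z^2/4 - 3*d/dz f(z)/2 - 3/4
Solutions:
 f(z) = C1 - z^4/15 + z^3/18 - z^2/3 - z/2


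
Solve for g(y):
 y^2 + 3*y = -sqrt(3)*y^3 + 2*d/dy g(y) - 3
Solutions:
 g(y) = C1 + sqrt(3)*y^4/8 + y^3/6 + 3*y^2/4 + 3*y/2


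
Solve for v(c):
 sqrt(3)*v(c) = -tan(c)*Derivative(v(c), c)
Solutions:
 v(c) = C1/sin(c)^(sqrt(3))


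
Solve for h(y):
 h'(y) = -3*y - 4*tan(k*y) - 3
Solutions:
 h(y) = C1 - 3*y^2/2 - 3*y - 4*Piecewise((-log(cos(k*y))/k, Ne(k, 0)), (0, True))


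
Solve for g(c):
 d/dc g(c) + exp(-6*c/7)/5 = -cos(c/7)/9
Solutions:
 g(c) = C1 - 7*sin(c/7)/9 + 7*exp(-6*c/7)/30


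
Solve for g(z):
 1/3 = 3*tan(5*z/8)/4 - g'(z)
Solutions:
 g(z) = C1 - z/3 - 6*log(cos(5*z/8))/5


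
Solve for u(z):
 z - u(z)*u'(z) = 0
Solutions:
 u(z) = -sqrt(C1 + z^2)
 u(z) = sqrt(C1 + z^2)


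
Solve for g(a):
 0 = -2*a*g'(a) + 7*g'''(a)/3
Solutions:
 g(a) = C1 + Integral(C2*airyai(6^(1/3)*7^(2/3)*a/7) + C3*airybi(6^(1/3)*7^(2/3)*a/7), a)


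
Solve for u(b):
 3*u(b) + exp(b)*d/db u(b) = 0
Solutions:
 u(b) = C1*exp(3*exp(-b))


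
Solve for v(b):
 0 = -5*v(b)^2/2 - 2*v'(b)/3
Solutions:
 v(b) = 4/(C1 + 15*b)


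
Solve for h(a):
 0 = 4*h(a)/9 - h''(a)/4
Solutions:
 h(a) = C1*exp(-4*a/3) + C2*exp(4*a/3)


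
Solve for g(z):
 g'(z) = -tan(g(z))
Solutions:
 g(z) = pi - asin(C1*exp(-z))
 g(z) = asin(C1*exp(-z))


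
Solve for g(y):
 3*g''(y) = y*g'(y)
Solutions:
 g(y) = C1 + C2*erfi(sqrt(6)*y/6)


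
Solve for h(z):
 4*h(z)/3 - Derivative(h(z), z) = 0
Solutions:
 h(z) = C1*exp(4*z/3)


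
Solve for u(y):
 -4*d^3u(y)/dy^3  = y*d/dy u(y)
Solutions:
 u(y) = C1 + Integral(C2*airyai(-2^(1/3)*y/2) + C3*airybi(-2^(1/3)*y/2), y)


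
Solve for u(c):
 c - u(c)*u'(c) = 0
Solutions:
 u(c) = -sqrt(C1 + c^2)
 u(c) = sqrt(C1 + c^2)


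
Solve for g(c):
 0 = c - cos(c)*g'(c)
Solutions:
 g(c) = C1 + Integral(c/cos(c), c)


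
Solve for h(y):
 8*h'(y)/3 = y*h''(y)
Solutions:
 h(y) = C1 + C2*y^(11/3)


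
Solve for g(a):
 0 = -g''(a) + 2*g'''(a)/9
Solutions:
 g(a) = C1 + C2*a + C3*exp(9*a/2)


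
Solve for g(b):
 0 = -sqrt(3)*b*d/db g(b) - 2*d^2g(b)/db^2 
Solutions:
 g(b) = C1 + C2*erf(3^(1/4)*b/2)


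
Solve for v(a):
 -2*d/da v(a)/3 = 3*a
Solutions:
 v(a) = C1 - 9*a^2/4


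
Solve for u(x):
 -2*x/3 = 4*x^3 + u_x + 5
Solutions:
 u(x) = C1 - x^4 - x^2/3 - 5*x


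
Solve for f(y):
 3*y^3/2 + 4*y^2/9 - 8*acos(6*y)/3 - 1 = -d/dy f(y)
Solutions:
 f(y) = C1 - 3*y^4/8 - 4*y^3/27 + 8*y*acos(6*y)/3 + y - 4*sqrt(1 - 36*y^2)/9


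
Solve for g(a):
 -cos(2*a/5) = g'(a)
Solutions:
 g(a) = C1 - 5*sin(2*a/5)/2


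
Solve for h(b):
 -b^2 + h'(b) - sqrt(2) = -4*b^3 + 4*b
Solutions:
 h(b) = C1 - b^4 + b^3/3 + 2*b^2 + sqrt(2)*b


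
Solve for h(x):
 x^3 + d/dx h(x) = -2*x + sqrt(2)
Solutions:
 h(x) = C1 - x^4/4 - x^2 + sqrt(2)*x


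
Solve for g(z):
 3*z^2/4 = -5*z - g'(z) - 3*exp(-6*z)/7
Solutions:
 g(z) = C1 - z^3/4 - 5*z^2/2 + exp(-6*z)/14


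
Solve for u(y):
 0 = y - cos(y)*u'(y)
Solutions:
 u(y) = C1 + Integral(y/cos(y), y)


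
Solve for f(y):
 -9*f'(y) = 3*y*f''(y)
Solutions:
 f(y) = C1 + C2/y^2


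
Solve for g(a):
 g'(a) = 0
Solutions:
 g(a) = C1


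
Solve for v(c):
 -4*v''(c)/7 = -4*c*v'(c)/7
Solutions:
 v(c) = C1 + C2*erfi(sqrt(2)*c/2)


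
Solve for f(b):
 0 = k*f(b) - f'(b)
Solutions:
 f(b) = C1*exp(b*k)


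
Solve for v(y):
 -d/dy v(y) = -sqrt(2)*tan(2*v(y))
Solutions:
 v(y) = -asin(C1*exp(2*sqrt(2)*y))/2 + pi/2
 v(y) = asin(C1*exp(2*sqrt(2)*y))/2


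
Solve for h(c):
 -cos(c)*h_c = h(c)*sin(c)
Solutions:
 h(c) = C1*cos(c)


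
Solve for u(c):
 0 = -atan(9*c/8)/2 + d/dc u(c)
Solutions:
 u(c) = C1 + c*atan(9*c/8)/2 - 2*log(81*c^2 + 64)/9


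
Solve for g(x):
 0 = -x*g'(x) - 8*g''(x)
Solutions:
 g(x) = C1 + C2*erf(x/4)


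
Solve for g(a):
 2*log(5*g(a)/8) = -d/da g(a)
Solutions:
 -Integral(1/(-log(_y) - log(5) + 3*log(2)), (_y, g(a)))/2 = C1 - a


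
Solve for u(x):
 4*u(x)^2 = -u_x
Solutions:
 u(x) = 1/(C1 + 4*x)


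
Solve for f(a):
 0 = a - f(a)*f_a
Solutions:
 f(a) = -sqrt(C1 + a^2)
 f(a) = sqrt(C1 + a^2)


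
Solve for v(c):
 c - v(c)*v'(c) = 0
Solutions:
 v(c) = -sqrt(C1 + c^2)
 v(c) = sqrt(C1 + c^2)


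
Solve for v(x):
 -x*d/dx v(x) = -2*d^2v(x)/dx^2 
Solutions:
 v(x) = C1 + C2*erfi(x/2)


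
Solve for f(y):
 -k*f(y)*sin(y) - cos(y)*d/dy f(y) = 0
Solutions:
 f(y) = C1*exp(k*log(cos(y)))


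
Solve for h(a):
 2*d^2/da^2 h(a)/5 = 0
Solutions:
 h(a) = C1 + C2*a


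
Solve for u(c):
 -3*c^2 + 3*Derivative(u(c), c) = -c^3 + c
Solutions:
 u(c) = C1 - c^4/12 + c^3/3 + c^2/6


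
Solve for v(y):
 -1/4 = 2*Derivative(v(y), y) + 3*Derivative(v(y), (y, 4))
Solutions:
 v(y) = C1 + C4*exp(-2^(1/3)*3^(2/3)*y/3) - y/8 + (C2*sin(2^(1/3)*3^(1/6)*y/2) + C3*cos(2^(1/3)*3^(1/6)*y/2))*exp(2^(1/3)*3^(2/3)*y/6)
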